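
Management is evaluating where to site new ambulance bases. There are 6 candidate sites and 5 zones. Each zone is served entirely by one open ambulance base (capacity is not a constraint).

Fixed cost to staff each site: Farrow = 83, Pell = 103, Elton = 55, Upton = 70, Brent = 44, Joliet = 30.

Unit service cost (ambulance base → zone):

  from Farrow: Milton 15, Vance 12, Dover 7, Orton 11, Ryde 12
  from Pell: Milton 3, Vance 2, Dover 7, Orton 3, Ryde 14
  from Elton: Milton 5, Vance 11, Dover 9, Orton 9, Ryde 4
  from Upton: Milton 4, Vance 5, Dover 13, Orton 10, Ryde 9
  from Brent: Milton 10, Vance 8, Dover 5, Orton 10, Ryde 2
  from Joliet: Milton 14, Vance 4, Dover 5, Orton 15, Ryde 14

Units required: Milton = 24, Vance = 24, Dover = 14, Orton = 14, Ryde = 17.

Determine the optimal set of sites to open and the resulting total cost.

Open Pell and Brent; minimum total cost 413.

For any fixed open set, each zone goes to its cheapest open site; total = fixed + service.
{Pell, Brent}: Milton→Pell 3·24=72, Vance→Pell 2·24=48, Dover→Brent 5·14=70, Orton→Pell 3·14=42, Ryde→Brent 2·17=34. Service 266; fixed 147; total 413.
{Pell, Brent, Joliet}: service 266 + fixed 177 = 443
{Pell, Elton, Brent}: service 266 + fixed 202 = 468
{Farrow, Pell, Elton, Upton, Brent, Joliet}: Milton→Pell 3·24=72, Vance→Pell 2·24=48, Dover→Brent 5·14=70, Orton→Pell 3·14=42, Ryde→Brent 2·17=34. Service 266; fixed 385; total 651.
No other subset beats 413.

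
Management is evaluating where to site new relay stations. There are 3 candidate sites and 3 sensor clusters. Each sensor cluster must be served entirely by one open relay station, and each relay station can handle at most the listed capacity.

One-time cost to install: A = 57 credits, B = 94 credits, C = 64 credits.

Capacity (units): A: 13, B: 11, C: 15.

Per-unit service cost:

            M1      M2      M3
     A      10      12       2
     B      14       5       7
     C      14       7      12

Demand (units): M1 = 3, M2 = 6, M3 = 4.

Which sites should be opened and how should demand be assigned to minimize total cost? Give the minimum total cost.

Minimum total cost: 167

Open {A}: M1→A 10·3=30, M2→A 12·6=72, M3→A 2·4=8.
Loads: A carries 13/13. Service 110; fixed 57; total 167.
Next best feasible plan costs 196.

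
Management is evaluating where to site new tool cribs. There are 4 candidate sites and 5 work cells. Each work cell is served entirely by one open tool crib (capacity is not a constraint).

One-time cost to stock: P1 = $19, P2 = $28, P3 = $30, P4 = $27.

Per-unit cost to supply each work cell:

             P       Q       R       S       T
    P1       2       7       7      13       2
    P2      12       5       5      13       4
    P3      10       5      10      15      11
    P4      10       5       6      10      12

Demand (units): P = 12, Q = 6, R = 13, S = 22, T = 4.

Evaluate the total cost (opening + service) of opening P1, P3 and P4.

Total cost: 436

Each work cell is assigned to its cheapest site among the open ones.
{P1, P3, P4}: P→P1 2·12=24, Q→P3 5·6=30, R→P4 6·13=78, S→P4 10·22=220, T→P1 2·4=8. Service 360; fixed 76; total 436.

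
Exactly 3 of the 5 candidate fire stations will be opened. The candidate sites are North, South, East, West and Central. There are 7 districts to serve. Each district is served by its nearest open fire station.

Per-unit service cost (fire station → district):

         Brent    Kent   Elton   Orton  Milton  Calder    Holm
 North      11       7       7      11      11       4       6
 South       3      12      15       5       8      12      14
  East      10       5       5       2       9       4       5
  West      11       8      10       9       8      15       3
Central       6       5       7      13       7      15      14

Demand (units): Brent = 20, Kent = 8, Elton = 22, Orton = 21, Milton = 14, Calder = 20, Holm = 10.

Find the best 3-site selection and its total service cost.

Choose South, East and West; total service cost 474.

With exactly 3 open, each district uses its cheapest among the chosen.
{South, East, West}: Brent→South 3·20=60, Kent→East 5·8=40, Elton→East 5·22=110, Orton→East 2·21=42, Milton→South 8·14=112, Calder→East 4·20=80, Holm→West 3·10=30. Service cost 474.
{South, East, Central}: service cost 480
{North, South, East}: service cost 494
Among all 10 size-3 choices, {South, East, West} is lowest.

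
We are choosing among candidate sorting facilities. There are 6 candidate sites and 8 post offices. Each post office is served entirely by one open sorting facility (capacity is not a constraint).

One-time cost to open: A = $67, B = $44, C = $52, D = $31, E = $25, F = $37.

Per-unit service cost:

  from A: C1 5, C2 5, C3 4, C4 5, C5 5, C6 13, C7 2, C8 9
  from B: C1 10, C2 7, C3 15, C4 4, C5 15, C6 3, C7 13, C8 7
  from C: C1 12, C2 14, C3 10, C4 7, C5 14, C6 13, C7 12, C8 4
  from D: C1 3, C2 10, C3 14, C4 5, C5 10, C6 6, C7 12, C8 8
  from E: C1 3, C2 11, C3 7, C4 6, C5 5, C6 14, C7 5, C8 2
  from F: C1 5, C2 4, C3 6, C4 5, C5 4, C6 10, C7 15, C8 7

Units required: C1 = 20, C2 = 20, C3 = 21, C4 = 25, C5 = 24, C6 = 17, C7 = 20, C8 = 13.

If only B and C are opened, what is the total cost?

Total cost: 1425

Each post office is assigned to its cheapest site among the open ones.
{B, C}: C1→B 10·20=200, C2→B 7·20=140, C3→C 10·21=210, C4→B 4·25=100, C5→C 14·24=336, C6→B 3·17=51, C7→C 12·20=240, C8→C 4·13=52. Service 1329; fixed 96; total 1425.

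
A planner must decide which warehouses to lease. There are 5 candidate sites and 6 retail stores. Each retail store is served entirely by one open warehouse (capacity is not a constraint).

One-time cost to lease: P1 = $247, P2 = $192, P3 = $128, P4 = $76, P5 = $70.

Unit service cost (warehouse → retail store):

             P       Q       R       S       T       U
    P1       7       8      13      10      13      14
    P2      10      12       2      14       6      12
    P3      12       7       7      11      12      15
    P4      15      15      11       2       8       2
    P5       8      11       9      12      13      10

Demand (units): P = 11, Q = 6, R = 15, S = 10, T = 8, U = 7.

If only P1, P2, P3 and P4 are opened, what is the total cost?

Total cost: 874

Each retail store is assigned to its cheapest site among the open ones.
{P1, P2, P3, P4}: P→P1 7·11=77, Q→P3 7·6=42, R→P2 2·15=30, S→P4 2·10=20, T→P2 6·8=48, U→P4 2·7=14. Service 231; fixed 643; total 874.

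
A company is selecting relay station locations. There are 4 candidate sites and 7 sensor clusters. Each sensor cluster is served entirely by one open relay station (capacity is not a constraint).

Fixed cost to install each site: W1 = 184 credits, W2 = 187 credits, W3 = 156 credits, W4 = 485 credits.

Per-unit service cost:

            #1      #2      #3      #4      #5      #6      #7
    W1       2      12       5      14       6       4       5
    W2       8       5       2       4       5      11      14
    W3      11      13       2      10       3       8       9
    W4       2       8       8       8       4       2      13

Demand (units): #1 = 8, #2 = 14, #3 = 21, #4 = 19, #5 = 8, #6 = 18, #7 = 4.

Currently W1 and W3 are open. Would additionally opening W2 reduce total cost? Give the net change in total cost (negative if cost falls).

Yes — net change −25 (cost falls by 25).

Current service cost with {W1, W3}: 532.
Adding W2: each sensor cluster re-picks its cheapest; new service cost 320, saving 212.
Extra fixed cost: 187. Net change = 187 − 212 = -25.
(Totals: 872 → 847.)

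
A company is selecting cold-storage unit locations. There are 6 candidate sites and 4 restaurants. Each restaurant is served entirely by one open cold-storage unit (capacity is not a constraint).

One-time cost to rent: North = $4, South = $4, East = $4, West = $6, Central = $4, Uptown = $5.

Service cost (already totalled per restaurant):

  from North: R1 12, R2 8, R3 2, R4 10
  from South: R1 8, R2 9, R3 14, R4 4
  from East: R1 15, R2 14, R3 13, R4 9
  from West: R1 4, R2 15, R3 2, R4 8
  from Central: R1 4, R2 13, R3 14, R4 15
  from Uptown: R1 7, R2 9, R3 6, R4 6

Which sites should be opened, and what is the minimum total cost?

Open South and West; minimum total cost 29.

For any fixed open set, each restaurant goes to its cheapest open site; total = fixed + service.
{South, West}: R1→West 4, R2→South 9, R3→West 2, R4→South 4. Service 19; fixed 10; total 29.
{North, South}: service 22 + fixed 8 = 30
{North, South, Central}: service 18 + fixed 12 = 30
{North, South, East, West, Central, Uptown}: R1→West 4, R2→North 8, R3→North 2, R4→South 4. Service 18; fixed 27; total 45.
No other subset beats 29.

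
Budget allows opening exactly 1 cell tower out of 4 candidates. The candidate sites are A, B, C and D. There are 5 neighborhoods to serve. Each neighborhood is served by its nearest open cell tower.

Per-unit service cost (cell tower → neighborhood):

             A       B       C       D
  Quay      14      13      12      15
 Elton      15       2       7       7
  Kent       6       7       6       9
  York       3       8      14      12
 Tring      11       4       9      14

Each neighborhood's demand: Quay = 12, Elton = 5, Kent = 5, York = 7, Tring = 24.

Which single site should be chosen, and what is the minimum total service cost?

Choose B only; total service cost 353.

With exactly 1 open, each neighborhood uses its cheapest among the chosen.
{B}: Quay→B 13·12=156, Elton→B 2·5=10, Kent→B 7·5=35, York→B 8·7=56, Tring→B 4·24=96. Service cost 353.
{C}: service cost 523
{A}: service cost 558
Among all 4 size-1 choices, {B} is lowest.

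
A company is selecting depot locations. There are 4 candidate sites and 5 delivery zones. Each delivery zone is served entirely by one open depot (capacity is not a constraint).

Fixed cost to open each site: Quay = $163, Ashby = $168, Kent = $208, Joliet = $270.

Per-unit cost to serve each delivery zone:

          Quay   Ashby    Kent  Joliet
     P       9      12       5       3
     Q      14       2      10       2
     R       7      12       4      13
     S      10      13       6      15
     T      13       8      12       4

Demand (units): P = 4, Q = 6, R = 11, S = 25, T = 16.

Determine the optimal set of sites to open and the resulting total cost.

For any fixed open set, each delivery zone goes to its cheapest open site; total = fixed + service.
{Kent}: P→Kent 5·4=20, Q→Kent 10·6=60, R→Kent 4·11=44, S→Kent 6·25=150, T→Kent 12·16=192. Service 466; fixed 208; total 674.
{Ashby, Kent}: service 354 + fixed 376 = 730
{Kent, Joliet}: service 282 + fixed 478 = 760
{Quay, Ashby, Kent, Joliet}: service 282 + fixed 809 = 1091
No other subset beats 674.

Open Kent only; minimum total cost 674.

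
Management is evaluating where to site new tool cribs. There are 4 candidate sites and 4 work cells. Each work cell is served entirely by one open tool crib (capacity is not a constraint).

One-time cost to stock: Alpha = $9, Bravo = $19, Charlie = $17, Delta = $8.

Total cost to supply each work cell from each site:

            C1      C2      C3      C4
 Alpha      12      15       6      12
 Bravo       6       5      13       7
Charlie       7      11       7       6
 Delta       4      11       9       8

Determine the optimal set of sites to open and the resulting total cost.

For any fixed open set, each work cell goes to its cheapest open site; total = fixed + service.
{Delta}: C1→Delta 4, C2→Delta 11, C3→Delta 9, C4→Delta 8. Service 32; fixed 8; total 40.
{Alpha, Delta}: service 29 + fixed 17 = 46
{Charlie}: service 31 + fixed 17 = 48
{Alpha, Bravo, Charlie, Delta}: C1→Delta 4, C2→Bravo 5, C3→Alpha 6, C4→Charlie 6. Service 21; fixed 53; total 74.
No other subset beats 40.

Open Delta only; minimum total cost 40.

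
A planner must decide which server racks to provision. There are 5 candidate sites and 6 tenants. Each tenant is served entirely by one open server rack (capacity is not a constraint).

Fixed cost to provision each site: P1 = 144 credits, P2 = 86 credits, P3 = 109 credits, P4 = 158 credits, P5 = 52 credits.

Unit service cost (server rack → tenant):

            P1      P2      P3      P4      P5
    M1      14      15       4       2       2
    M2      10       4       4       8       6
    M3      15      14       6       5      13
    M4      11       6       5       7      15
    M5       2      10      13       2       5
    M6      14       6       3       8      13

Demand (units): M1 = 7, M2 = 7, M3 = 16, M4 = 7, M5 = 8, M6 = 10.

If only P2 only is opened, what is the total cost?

Each tenant is assigned to its cheapest site among the open ones.
{P2}: M1→P2 15·7=105, M2→P2 4·7=28, M3→P2 14·16=224, M4→P2 6·7=42, M5→P2 10·8=80, M6→P2 6·10=60. Service 539; fixed 86; total 625.

Total cost: 625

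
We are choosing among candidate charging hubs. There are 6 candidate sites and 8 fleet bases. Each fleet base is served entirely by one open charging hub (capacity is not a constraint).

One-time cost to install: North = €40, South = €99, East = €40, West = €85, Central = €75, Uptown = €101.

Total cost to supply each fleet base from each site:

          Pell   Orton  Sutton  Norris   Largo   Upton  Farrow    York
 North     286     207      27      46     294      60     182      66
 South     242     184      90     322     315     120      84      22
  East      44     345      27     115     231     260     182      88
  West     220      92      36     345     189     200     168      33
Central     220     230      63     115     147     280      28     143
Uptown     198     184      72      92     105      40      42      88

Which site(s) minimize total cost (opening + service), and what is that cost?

Open North, East, West and Uptown; minimum total cost 695.

For any fixed open set, each fleet base goes to its cheapest open site; total = fixed + service.
{North, East, West, Uptown}: Pell→East 44, Orton→West 92, Sutton→North 27, Norris→North 46, Largo→Uptown 105, Upton→Uptown 40, Farrow→Uptown 42, York→West 33. Service 429; fixed 266; total 695.
{East, West, Uptown}: Pell→East 44, Orton→West 92, Sutton→East 27, Norris→Uptown 92, Largo→Uptown 105, Upton→Uptown 40, Farrow→Uptown 42, York→West 33. Service 475; fixed 226; total 701.
{North, East, West, Central}: service 477 + fixed 240 = 717
{North, South, East, West, Central, Uptown}: service 404 + fixed 440 = 844
No other subset beats 695.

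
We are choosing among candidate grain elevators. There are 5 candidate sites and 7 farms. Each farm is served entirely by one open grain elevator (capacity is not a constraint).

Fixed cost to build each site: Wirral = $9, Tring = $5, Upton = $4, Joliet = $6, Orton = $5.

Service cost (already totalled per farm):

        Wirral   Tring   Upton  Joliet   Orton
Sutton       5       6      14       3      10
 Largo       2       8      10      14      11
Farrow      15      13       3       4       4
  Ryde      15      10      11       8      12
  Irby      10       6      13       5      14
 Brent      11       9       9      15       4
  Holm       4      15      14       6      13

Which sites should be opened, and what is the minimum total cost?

For any fixed open set, each farm goes to its cheapest open site; total = fixed + service.
{Wirral, Joliet, Orton}: Sutton→Joliet 3, Largo→Wirral 2, Farrow→Joliet 4, Ryde→Joliet 8, Irby→Joliet 5, Brent→Orton 4, Holm→Wirral 4. Service 30; fixed 20; total 50.
{Wirral, Joliet}: service 37 + fixed 15 = 52
{Joliet, Orton}: service 41 + fixed 11 = 52
{Wirral, Tring, Upton, Joliet, Orton}: service 29 + fixed 29 = 58
No other subset beats 50.

Open Wirral, Joliet and Orton; minimum total cost 50.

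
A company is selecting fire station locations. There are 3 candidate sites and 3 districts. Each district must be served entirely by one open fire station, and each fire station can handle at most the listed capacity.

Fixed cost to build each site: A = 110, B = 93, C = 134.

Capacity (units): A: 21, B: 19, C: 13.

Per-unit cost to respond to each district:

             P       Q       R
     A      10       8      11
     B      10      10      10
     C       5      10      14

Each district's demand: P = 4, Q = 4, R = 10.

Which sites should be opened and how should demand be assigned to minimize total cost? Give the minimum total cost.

Open {B}: P→B 10·4=40, Q→B 10·4=40, R→B 10·10=100.
Loads: B carries 18/19. Service 180; fixed 93; total 273.
Next best feasible plan costs 292.

Minimum total cost: 273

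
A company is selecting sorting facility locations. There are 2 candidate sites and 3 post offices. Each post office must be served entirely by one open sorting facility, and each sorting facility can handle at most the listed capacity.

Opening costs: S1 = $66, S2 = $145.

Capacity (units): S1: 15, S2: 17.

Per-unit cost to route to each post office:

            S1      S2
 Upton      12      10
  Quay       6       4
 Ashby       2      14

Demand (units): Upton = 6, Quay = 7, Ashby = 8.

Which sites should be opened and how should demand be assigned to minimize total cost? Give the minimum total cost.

Open {S1, S2}: Upton→S2 10·6=60, Quay→S2 4·7=28, Ashby→S1 2·8=16.
Loads: S1 carries 8/15, S2 carries 13/17. Service 104; fixed 211; total 315.
Next best feasible plan costs 327.

Minimum total cost: 315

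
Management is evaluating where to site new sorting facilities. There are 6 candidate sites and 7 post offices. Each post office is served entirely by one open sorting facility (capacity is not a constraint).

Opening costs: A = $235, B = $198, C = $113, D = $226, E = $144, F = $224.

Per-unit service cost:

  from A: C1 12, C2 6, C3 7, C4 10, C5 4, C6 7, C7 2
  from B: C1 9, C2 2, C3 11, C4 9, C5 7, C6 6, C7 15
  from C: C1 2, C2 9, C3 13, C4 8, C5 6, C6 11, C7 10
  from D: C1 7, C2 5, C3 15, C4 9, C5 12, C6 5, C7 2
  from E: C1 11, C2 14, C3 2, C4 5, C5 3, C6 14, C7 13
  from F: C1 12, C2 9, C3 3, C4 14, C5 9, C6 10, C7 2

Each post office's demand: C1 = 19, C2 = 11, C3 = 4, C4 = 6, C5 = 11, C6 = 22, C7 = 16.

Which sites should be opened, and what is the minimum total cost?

Open C and D; minimum total cost 740.

For any fixed open set, each post office goes to its cheapest open site; total = fixed + service.
{C, D}: C1→C 2·19=38, C2→D 5·11=55, C3→C 13·4=52, C4→C 8·6=48, C5→C 6·11=66, C6→D 5·22=110, C7→D 2·16=32. Service 401; fixed 339; total 740.
{A, C}: C1→C 2·19=38, C2→A 6·11=66, C3→A 7·4=28, C4→C 8·6=48, C5→A 4·11=44, C6→A 7·22=154, C7→A 2·16=32. Service 410; fixed 348; total 758.
{D, E}: C1→D 7·19=133, C2→D 5·11=55, C3→E 2·4=8, C4→E 5·6=30, C5→E 3·11=33, C6→D 5·22=110, C7→D 2·16=32. Service 401; fixed 370; total 771.
{A, B, C, D, E, F}: service 273 + fixed 1140 = 1413
No other subset beats 740.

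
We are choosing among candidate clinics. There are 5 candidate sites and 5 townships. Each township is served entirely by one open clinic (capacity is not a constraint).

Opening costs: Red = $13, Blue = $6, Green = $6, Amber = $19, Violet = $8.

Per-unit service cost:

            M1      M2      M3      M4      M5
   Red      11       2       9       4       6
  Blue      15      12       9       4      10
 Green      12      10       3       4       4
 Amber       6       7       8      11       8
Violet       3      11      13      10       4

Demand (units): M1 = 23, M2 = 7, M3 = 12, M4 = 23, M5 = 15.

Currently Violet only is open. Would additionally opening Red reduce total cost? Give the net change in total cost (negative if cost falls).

Current service cost with {Violet}: 592.
Adding Red: each township re-picks its cheapest; new service cost 343, saving 249.
Extra fixed cost: 13. Net change = 13 − 249 = -236.
(Totals: 600 → 364.)

Yes — net change −236 (cost falls by 236).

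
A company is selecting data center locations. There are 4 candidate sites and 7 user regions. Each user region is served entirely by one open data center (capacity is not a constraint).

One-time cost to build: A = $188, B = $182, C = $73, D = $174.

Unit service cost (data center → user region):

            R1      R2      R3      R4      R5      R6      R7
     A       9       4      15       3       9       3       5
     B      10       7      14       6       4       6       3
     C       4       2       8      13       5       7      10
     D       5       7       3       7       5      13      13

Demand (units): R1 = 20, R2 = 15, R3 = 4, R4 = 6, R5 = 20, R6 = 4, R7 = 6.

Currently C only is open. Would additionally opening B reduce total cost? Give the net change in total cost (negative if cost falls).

Current service cost with {C}: 408.
Adding B: each user region re-picks its cheapest; new service cost 300, saving 108.
Extra fixed cost: 182. Net change = 182 − 108 = 74.
(Totals: 481 → 555.)

No — net change +74 (cost rises by 74).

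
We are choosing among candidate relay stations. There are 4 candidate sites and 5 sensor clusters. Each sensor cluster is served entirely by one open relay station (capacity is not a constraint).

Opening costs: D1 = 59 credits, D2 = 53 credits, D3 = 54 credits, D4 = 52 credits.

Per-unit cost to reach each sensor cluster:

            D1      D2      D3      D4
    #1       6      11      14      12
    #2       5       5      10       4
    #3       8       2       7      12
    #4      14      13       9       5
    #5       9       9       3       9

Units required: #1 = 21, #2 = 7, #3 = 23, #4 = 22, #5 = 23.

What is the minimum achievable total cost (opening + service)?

Minimum total cost: 597

For any fixed open set, each sensor cluster goes to its cheapest open site; total = fixed + service.
{D1, D2, D3, D4}: #1→D1 6·21=126, #2→D4 4·7=28, #3→D2 2·23=46, #4→D4 5·22=110, #5→D3 3·23=69. Service 379; fixed 218; total 597.
{D1, D2, D3}: service 474 + fixed 166 = 640
{D2, D3, D4}: service 484 + fixed 159 = 643
{D4}: service 873 + fixed 52 = 925
No other subset beats 597.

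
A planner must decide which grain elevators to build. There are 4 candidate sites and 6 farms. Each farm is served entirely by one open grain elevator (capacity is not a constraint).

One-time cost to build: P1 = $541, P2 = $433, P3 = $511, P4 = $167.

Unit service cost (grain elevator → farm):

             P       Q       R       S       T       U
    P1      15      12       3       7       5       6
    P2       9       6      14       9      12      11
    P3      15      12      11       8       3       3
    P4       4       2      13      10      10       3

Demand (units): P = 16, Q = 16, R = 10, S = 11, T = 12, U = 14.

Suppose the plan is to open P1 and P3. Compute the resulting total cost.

Each farm is assigned to its cheapest site among the open ones.
{P1, P3}: P→P1 15·16=240, Q→P1 12·16=192, R→P1 3·10=30, S→P1 7·11=77, T→P3 3·12=36, U→P3 3·14=42. Service 617; fixed 1052; total 1669.

Total cost: 1669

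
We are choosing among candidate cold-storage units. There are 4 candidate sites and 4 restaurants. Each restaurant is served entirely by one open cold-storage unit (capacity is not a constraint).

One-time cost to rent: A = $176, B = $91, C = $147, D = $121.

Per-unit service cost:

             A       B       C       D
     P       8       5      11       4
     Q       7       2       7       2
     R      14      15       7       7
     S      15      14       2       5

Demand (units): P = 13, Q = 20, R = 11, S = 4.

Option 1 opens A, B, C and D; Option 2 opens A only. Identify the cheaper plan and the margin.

Option 1: {A, B, C, D}: P→D 4·13=52, Q→B 2·20=40, R→C 7·11=77, S→C 2·4=8. Service 177; fixed 535; total 712.
Option 2: {A}: P→A 8·13=104, Q→A 7·20=140, R→A 14·11=154, S→A 15·4=60. Service 458; fixed 176; total 634.
Difference: |712 − 634| = 78.

Option 2 is cheaper by 78.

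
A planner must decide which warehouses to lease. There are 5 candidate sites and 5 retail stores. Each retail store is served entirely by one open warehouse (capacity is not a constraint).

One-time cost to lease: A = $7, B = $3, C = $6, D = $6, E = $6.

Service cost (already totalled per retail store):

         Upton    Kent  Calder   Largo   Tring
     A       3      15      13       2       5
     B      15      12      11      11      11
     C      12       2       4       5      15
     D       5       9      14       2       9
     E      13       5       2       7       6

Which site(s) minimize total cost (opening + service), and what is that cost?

For any fixed open set, each retail store goes to its cheapest open site; total = fixed + service.
{A, C}: Upton→A 3, Kent→C 2, Calder→C 4, Largo→A 2, Tring→A 5. Service 16; fixed 13; total 29.
{A, E}: Upton→A 3, Kent→E 5, Calder→E 2, Largo→A 2, Tring→A 5. Service 17; fixed 13; total 30.
{A, B, C}: Upton→A 3, Kent→C 2, Calder→C 4, Largo→A 2, Tring→A 5. Service 16; fixed 16; total 32.
{A, B, C, D, E}: service 14 + fixed 28 = 42
No other subset beats 29.

Open A and C; minimum total cost 29.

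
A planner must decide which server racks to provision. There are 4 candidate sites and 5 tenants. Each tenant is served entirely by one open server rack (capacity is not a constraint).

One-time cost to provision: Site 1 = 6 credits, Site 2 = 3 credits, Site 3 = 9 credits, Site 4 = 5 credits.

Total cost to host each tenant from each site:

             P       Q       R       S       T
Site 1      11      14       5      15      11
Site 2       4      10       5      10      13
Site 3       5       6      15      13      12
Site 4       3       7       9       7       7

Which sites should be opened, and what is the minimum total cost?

For any fixed open set, each tenant goes to its cheapest open site; total = fixed + service.
{Site 2, Site 4}: P→Site 4 3, Q→Site 4 7, R→Site 2 5, S→Site 4 7, T→Site 4 7. Service 29; fixed 8; total 37.
{Site 4}: service 33 + fixed 5 = 38
{Site 1, Site 4}: service 29 + fixed 11 = 40
{Site 1, Site 2, Site 3, Site 4}: P→Site 4 3, Q→Site 3 6, R→Site 1 5, S→Site 4 7, T→Site 4 7. Service 28; fixed 23; total 51.
No other subset beats 37.

Open Site 2 and Site 4; minimum total cost 37.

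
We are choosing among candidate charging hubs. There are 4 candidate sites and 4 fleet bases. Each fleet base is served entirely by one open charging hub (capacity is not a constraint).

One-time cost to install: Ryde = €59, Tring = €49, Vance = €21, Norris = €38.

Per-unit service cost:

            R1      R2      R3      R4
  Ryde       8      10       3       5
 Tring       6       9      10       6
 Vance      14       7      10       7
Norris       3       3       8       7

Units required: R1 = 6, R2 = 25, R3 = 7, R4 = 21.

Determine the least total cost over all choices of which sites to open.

Minimum total cost: 316

For any fixed open set, each fleet base goes to its cheapest open site; total = fixed + service.
{Ryde, Norris}: R1→Norris 3·6=18, R2→Norris 3·25=75, R3→Ryde 3·7=21, R4→Ryde 5·21=105. Service 219; fixed 97; total 316.
{Norris}: R1→Norris 3·6=18, R2→Norris 3·25=75, R3→Norris 8·7=56, R4→Norris 7·21=147. Service 296; fixed 38; total 334.
{Ryde, Vance, Norris}: service 219 + fixed 118 = 337
{Ryde, Tring, Vance, Norris}: R1→Norris 3·6=18, R2→Norris 3·25=75, R3→Ryde 3·7=21, R4→Ryde 5·21=105. Service 219; fixed 167; total 386.
No other subset beats 316.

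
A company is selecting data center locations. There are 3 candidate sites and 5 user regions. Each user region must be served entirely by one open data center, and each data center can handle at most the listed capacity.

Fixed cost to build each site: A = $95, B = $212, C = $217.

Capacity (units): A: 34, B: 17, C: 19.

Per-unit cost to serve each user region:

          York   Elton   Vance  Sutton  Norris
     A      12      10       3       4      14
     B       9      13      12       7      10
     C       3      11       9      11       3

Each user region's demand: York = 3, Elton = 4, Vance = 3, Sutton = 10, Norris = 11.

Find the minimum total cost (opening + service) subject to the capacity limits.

Minimum total cost: 374

Open {A}: York→A 12·3=36, Elton→A 10·4=40, Vance→A 3·3=9, Sutton→A 4·10=40, Norris→A 14·11=154.
Loads: A carries 31/34. Service 279; fixed 95; total 374.
Next best feasible plan costs 443.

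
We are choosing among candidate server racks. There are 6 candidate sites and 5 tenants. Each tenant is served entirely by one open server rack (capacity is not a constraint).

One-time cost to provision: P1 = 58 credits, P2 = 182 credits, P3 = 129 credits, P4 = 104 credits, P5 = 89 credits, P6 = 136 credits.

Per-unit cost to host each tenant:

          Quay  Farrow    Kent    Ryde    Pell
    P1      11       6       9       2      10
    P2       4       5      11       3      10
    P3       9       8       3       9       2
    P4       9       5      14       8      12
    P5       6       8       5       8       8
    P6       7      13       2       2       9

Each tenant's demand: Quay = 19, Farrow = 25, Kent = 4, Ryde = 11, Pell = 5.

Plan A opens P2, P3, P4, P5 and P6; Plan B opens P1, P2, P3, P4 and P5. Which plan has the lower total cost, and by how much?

Plan A: {P2, P3, P4, P5, P6}: Quay→P2 4·19=76, Farrow→P2 5·25=125, Kent→P6 2·4=8, Ryde→P6 2·11=22, Pell→P3 2·5=10. Service 241; fixed 640; total 881.
Plan B: {P1, P2, P3, P4, P5}: Quay→P2 4·19=76, Farrow→P2 5·25=125, Kent→P3 3·4=12, Ryde→P1 2·11=22, Pell→P3 2·5=10. Service 245; fixed 562; total 807.
Difference: |881 − 807| = 74.

Plan B is cheaper by 74.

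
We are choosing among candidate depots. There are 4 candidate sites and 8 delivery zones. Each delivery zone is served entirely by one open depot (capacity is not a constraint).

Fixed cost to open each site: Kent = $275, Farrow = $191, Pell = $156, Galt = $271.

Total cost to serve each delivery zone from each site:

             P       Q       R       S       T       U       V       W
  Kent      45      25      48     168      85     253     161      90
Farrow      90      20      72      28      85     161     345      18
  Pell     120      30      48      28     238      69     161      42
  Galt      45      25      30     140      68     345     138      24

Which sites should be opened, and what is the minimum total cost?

For any fixed open set, each delivery zone goes to its cheapest open site; total = fixed + service.
{Pell, Galt}: P→Galt 45, Q→Galt 25, R→Galt 30, S→Pell 28, T→Galt 68, U→Pell 69, V→Galt 138, W→Galt 24. Service 427; fixed 427; total 854.
{Farrow, Pell}: service 519 + fixed 347 = 866
{Pell}: service 736 + fixed 156 = 892
{Kent, Farrow, Pell, Galt}: service 416 + fixed 893 = 1309
(All 15 nonempty subsets were checked; Pell and Galt is lowest.)

Open Pell and Galt; minimum total cost 854.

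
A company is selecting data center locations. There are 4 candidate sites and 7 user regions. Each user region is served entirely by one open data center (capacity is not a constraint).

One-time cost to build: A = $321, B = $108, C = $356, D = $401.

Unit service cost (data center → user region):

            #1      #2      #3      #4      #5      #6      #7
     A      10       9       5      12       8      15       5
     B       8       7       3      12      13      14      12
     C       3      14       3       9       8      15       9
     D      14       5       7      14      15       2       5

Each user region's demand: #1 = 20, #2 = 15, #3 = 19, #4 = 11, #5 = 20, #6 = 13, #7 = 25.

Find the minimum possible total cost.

Minimum total cost: 1304

For any fixed open set, each user region goes to its cheapest open site; total = fixed + service.
{B}: #1→B 8·20=160, #2→B 7·15=105, #3→B 3·19=57, #4→B 12·11=132, #5→B 13·20=260, #6→B 14·13=182, #7→B 12·25=300. Service 1196; fixed 108; total 1304.
{B, D}: service 835 + fixed 509 = 1344
{A, B}: service 921 + fixed 429 = 1350
{A, B, C, D}: service 602 + fixed 1186 = 1788
No other subset beats 1304.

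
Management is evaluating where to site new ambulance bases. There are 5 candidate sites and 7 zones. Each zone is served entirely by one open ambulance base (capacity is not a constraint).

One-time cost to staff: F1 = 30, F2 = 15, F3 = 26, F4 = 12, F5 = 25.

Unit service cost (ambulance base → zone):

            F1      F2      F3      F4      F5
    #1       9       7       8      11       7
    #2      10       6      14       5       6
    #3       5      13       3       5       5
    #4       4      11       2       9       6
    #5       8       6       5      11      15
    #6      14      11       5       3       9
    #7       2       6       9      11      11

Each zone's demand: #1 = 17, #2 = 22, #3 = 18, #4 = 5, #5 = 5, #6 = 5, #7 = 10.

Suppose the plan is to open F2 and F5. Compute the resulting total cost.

Each zone is assigned to its cheapest site among the open ones.
{F2, F5}: #1→F2 7·17=119, #2→F2 6·22=132, #3→F5 5·18=90, #4→F5 6·5=30, #5→F2 6·5=30, #6→F5 9·5=45, #7→F2 6·10=60. Service 506; fixed 40; total 546.

Total cost: 546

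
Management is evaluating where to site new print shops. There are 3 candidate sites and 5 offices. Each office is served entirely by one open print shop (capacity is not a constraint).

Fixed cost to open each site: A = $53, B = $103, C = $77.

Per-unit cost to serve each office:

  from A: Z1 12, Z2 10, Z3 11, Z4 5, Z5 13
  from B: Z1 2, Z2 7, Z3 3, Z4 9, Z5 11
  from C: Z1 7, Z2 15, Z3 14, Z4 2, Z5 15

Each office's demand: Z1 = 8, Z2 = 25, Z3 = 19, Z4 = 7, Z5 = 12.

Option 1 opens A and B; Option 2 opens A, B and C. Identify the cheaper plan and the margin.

Option 1: {A, B}: Z1→B 2·8=16, Z2→B 7·25=175, Z3→B 3·19=57, Z4→A 5·7=35, Z5→B 11·12=132. Service 415; fixed 156; total 571.
Option 2: {A, B, C}: Z1→B 2·8=16, Z2→B 7·25=175, Z3→B 3·19=57, Z4→C 2·7=14, Z5→B 11·12=132. Service 394; fixed 233; total 627.
Difference: |571 − 627| = 56.

Option 1 is cheaper by 56.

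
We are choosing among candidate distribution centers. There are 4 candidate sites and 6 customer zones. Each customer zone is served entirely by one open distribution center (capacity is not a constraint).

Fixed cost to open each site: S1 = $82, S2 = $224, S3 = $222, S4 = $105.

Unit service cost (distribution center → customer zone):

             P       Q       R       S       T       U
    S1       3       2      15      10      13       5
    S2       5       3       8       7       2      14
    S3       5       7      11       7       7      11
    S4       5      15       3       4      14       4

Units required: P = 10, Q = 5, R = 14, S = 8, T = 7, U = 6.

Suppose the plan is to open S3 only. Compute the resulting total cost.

Total cost: 632

Each customer zone is assigned to its cheapest site among the open ones.
{S3}: P→S3 5·10=50, Q→S3 7·5=35, R→S3 11·14=154, S→S3 7·8=56, T→S3 7·7=49, U→S3 11·6=66. Service 410; fixed 222; total 632.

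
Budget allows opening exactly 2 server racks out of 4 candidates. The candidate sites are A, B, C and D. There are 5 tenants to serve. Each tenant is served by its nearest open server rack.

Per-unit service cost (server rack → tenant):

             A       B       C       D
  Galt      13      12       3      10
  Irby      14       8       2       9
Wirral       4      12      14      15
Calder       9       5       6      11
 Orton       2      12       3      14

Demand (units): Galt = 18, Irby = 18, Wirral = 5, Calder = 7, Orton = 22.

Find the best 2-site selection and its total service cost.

With exactly 2 open, each tenant uses its cheapest among the chosen.
{A, C}: Galt→C 3·18=54, Irby→C 2·18=36, Wirral→A 4·5=20, Calder→C 6·7=42, Orton→A 2·22=44. Service cost 196.
{B, C}: service cost 251
{C, D}: service cost 268
Among all 6 size-2 choices, {A, C} is lowest.

Choose A and C; total service cost 196.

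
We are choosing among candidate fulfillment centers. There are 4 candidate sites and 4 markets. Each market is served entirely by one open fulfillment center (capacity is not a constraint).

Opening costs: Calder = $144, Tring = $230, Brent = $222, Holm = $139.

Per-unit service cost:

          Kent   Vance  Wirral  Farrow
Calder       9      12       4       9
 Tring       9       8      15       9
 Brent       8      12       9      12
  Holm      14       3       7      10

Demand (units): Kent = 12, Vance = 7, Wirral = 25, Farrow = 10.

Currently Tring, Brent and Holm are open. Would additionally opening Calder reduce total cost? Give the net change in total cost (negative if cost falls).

No — net change +69 (cost rises by 69).

Current service cost with {Tring, Brent, Holm}: 382.
Adding Calder: each market re-picks its cheapest; new service cost 307, saving 75.
Extra fixed cost: 144. Net change = 144 − 75 = 69.
(Totals: 973 → 1042.)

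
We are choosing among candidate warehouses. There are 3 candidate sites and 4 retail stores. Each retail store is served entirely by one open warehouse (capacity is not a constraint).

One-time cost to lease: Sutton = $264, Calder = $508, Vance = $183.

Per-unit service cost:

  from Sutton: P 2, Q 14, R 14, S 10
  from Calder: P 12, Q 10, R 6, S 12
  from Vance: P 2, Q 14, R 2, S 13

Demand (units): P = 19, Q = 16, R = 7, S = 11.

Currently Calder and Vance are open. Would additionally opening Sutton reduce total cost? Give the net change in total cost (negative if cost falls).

No — net change +242 (cost rises by 242).

Current service cost with {Calder, Vance}: 344.
Adding Sutton: each retail store re-picks its cheapest; new service cost 322, saving 22.
Extra fixed cost: 264. Net change = 264 − 22 = 242.
(Totals: 1035 → 1277.)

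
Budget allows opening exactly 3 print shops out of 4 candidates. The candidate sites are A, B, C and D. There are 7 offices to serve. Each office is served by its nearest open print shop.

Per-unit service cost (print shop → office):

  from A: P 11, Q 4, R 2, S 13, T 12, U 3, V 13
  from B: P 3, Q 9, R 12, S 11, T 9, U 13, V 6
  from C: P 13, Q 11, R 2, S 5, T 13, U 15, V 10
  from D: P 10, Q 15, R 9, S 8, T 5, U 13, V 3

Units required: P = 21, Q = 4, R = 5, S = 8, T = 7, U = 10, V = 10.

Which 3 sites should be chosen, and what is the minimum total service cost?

With exactly 3 open, each office uses its cheapest among the chosen.
{A, B, D}: P→B 3·21=63, Q→A 4·4=16, R→A 2·5=10, S→D 8·8=64, T→D 5·7=35, U→A 3·10=30, V→D 3·10=30. Service cost 248.
{A, B, C}: service cost 282
{B, C, D}: service cost 344
Among all 4 size-3 choices, {A, B, D} is lowest.

Choose A, B and D; total service cost 248.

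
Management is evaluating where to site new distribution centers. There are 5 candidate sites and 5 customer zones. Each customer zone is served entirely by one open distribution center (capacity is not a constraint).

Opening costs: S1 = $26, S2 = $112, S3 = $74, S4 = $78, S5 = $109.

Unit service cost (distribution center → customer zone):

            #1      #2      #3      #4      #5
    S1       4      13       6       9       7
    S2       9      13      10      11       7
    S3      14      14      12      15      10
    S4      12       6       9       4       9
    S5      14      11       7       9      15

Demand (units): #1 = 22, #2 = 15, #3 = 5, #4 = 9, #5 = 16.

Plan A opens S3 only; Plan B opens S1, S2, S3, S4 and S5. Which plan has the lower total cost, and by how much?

Plan B is cheaper by 192.

Plan A: {S3}: #1→S3 14·22=308, #2→S3 14·15=210, #3→S3 12·5=60, #4→S3 15·9=135, #5→S3 10·16=160. Service 873; fixed 74; total 947.
Plan B: {S1, S2, S3, S4, S5}: #1→S1 4·22=88, #2→S4 6·15=90, #3→S1 6·5=30, #4→S4 4·9=36, #5→S1 7·16=112. Service 356; fixed 399; total 755.
Difference: |947 − 755| = 192.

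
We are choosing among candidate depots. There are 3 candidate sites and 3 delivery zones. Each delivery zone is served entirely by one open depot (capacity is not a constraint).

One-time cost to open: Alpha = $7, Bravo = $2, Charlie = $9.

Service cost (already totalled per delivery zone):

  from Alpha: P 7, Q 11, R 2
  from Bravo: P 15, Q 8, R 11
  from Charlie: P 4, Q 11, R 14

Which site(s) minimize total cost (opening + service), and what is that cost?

For any fixed open set, each delivery zone goes to its cheapest open site; total = fixed + service.
{Alpha, Bravo}: P→Alpha 7, Q→Bravo 8, R→Alpha 2. Service 17; fixed 9; total 26.
{Alpha}: P→Alpha 7, Q→Alpha 11, R→Alpha 2. Service 20; fixed 7; total 27.
{Alpha, Bravo, Charlie}: service 14 + fixed 18 = 32
{Bravo}: service 34 + fixed 2 = 36
(All 7 nonempty subsets were checked; Alpha and Bravo is lowest.)

Open Alpha and Bravo; minimum total cost 26.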